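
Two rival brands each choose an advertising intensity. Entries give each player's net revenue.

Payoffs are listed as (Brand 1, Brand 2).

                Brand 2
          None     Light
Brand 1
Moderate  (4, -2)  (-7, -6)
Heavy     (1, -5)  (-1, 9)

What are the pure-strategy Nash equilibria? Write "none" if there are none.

Pure-strategy Nash equilibria: (Moderate, None) and (Heavy, Light)

(Moderate, None): Brand 1 gets 4, best alternative 1; Brand 2 gets -2, best alternative -6. No profitable deviation — NE.
(Moderate, Light): Brand 1 can switch to Heavy (-7 → -1). Not NE.
(Heavy, None): Brand 1 can switch to Moderate (1 → 4). Not NE.
(Heavy, Light): Brand 1 gets -1, best alternative -7; Brand 2 gets 9, best alternative -5. No profitable deviation — NE.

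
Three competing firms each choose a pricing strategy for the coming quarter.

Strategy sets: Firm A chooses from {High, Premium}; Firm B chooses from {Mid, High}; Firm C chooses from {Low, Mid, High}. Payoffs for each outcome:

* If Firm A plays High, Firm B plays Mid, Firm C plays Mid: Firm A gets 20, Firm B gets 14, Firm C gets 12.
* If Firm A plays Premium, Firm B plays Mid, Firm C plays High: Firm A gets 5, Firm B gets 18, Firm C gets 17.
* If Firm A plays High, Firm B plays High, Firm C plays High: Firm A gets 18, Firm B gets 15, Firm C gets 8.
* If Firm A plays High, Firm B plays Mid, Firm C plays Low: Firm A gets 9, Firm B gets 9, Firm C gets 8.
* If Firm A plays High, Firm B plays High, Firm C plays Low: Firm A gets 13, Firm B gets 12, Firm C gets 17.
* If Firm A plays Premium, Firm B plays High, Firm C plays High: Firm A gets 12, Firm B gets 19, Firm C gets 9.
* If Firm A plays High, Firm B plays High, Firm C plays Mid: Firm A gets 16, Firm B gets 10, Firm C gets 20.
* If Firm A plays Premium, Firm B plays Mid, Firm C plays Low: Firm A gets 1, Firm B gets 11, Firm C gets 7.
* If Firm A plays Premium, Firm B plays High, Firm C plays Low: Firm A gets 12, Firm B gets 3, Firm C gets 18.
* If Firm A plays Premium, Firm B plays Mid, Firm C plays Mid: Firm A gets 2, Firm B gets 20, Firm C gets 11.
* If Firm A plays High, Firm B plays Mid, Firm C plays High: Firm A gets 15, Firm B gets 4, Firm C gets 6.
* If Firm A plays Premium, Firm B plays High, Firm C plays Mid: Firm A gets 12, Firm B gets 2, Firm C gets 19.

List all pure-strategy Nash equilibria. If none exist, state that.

Firm A against (Mid, Low): payoffs 9, 1 → best response High.
Firm A against (Mid, Mid): payoffs 20, 2 → best response High.
Firm A against (Mid, High): payoffs 15, 5 → best response High.
Firm A against (High, Low): payoffs 13, 12 → best response High.
Firm A against (High, Mid): payoffs 16, 12 → best response High.
Firm A against (High, High): payoffs 18, 12 → best response High.
Firm B against (High, Low): payoffs 9, 12 → best response High.
Firm B against (High, Mid): payoffs 14, 10 → best response Mid.
Firm B against (High, High): payoffs 4, 15 → best response High.
Firm B against (Premium, Low): payoffs 11, 3 → best response Mid.
Firm B against (Premium, Mid): payoffs 20, 2 → best response Mid.
Firm B against (Premium, High): payoffs 18, 19 → best response High.
Firm C against (High, Mid): payoffs 8, 12, 6 → best response Mid.
Firm C against (High, High): payoffs 17, 20, 8 → best response Mid.
Firm C against (Premium, Mid): payoffs 7, 11, 17 → best response High.
Firm C against (Premium, High): payoffs 18, 19, 9 → best response Mid.
Mutual best responses: (High, Mid, Mid).

The unique pure-strategy Nash equilibrium is (High, Mid, Mid).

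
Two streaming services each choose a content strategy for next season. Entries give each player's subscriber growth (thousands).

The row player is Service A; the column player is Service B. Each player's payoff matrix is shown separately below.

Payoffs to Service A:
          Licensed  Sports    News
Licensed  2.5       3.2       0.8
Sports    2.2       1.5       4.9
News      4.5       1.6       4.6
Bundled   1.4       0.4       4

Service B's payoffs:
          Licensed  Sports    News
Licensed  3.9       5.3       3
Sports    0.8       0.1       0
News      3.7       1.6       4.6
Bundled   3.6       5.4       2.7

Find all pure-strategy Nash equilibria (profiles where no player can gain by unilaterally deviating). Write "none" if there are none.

Pure NE: (Licensed, Sports)

(Licensed, Licensed): Service A can switch to News (2.5 → 4.5). Not NE.
(Licensed, Sports): Service A gets 3.2, best alternative 1.6; Service B gets 5.3, best alternative 3.9. No profitable deviation — NE.
(Licensed, News): Service A can switch to Sports (0.8 → 4.9). Not NE.
(Sports, Licensed): Service A can switch to Licensed (2.2 → 2.5). Not NE.
(Sports, Sports): Service A can switch to Licensed (1.5 → 3.2). Not NE.
(Sports, News): Service B can switch to Licensed (0 → 0.8). Not NE.
(News, Licensed): Service B can switch to News (3.7 → 4.6). Not NE.
(News, Sports): Service A can switch to Licensed (1.6 → 3.2). Not NE.
(News, News): Service A can switch to Sports (4.6 → 4.9). Not NE.
(Bundled, Licensed): Service A can switch to Licensed (1.4 → 2.5). Not NE.
(Bundled, Sports): Service A can switch to Licensed (0.4 → 3.2). Not NE.
(The remaining 1 profile has a profitable deviation by the same check.)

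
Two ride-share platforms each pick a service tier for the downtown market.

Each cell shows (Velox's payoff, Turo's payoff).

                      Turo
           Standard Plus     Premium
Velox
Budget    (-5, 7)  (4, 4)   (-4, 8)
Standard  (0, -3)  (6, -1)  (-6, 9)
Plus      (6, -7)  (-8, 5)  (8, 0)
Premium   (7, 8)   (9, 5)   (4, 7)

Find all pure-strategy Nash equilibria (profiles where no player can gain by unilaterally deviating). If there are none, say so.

The unique pure-strategy Nash equilibrium is (Premium, Standard).

For each strategy profile, look for a profitable unilateral deviation.
(Budget, Standard): Velox can switch to Standard (-5 → 0). Not NE.
(Budget, Plus): Velox can switch to Standard (4 → 6). Not NE.
(Budget, Premium): Velox can switch to Plus (-4 → 8). Not NE.
(Standard, Standard): Velox can switch to Plus (0 → 6). Not NE.
(Standard, Plus): Velox can switch to Premium (6 → 9). Not NE.
(Standard, Premium): Velox can switch to Budget (-6 → -4). Not NE.
(Plus, Standard): Velox can switch to Premium (6 → 7). Not NE.
(Plus, Plus): Velox can switch to Budget (-8 → 4). Not NE.
(Plus, Premium): Turo can switch to Plus (0 → 5). Not NE.
(Premium, Standard): Velox gets 7, best alternative 6; Turo gets 8, best alternative 7. No profitable deviation — NE.
(Premium, Plus): Turo can switch to Standard (5 → 8). Not NE.
(Premium, Premium): Velox can switch to Plus (4 → 8). Not NE.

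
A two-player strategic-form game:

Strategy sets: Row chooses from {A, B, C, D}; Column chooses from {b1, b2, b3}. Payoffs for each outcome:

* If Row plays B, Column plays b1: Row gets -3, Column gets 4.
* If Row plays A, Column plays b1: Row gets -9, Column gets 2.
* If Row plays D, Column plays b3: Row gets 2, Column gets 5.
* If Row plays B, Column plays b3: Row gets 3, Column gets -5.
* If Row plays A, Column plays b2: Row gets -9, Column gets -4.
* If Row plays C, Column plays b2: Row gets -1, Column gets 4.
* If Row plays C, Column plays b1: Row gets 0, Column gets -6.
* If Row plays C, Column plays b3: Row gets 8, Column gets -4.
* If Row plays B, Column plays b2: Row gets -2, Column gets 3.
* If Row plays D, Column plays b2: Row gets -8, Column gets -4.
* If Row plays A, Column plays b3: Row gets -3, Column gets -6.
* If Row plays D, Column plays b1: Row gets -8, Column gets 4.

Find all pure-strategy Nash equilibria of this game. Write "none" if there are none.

For each player, find the best response to each opponent profile; mutual best responses are the pure NE.
Row against b1: payoffs -9, -3, 0, -8 → best response C.
Row against b2: payoffs -9, -2, -1, -8 → best response C.
Row against b3: payoffs -3, 3, 8, 2 → best response C.
Column against A: payoffs 2, -4, -6 → best response b1.
Column against B: payoffs 4, 3, -5 → best response b1.
Column against C: payoffs -6, 4, -4 → best response b2.
Column against D: payoffs 4, -4, 5 → best response b3.
Mutual best responses: (C, b2).

The unique pure-strategy Nash equilibrium is (C, b2).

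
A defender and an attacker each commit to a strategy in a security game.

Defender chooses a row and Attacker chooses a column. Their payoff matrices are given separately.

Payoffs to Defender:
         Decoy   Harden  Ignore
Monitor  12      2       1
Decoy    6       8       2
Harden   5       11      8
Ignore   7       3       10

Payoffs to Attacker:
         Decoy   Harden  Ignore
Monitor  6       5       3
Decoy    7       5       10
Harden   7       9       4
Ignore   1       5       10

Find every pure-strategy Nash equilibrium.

(Monitor, Decoy): Defender gets 12, best alternative 7; Attacker gets 6, best alternative 5. No profitable deviation — NE.
(Monitor, Harden): Defender can switch to Decoy (2 → 8). Not NE.
(Monitor, Ignore): Defender can switch to Decoy (1 → 2). Not NE.
(Decoy, Decoy): Defender can switch to Monitor (6 → 12). Not NE.
(Decoy, Harden): Defender can switch to Harden (8 → 11). Not NE.
(Decoy, Ignore): Defender can switch to Harden (2 → 8). Not NE.
(Harden, Decoy): Defender can switch to Monitor (5 → 12). Not NE.
(Harden, Harden): Defender gets 11, best alternative 8; Attacker gets 9, best alternative 7. No profitable deviation — NE.
(Ignore, Ignore): Defender gets 10, best alternative 8; Attacker gets 10, best alternative 5. No profitable deviation — NE.
(The remaining 3 profiles each have a profitable deviation by the same check.)

Pure-strategy Nash equilibria: (Monitor, Decoy); (Harden, Harden); (Ignore, Ignore)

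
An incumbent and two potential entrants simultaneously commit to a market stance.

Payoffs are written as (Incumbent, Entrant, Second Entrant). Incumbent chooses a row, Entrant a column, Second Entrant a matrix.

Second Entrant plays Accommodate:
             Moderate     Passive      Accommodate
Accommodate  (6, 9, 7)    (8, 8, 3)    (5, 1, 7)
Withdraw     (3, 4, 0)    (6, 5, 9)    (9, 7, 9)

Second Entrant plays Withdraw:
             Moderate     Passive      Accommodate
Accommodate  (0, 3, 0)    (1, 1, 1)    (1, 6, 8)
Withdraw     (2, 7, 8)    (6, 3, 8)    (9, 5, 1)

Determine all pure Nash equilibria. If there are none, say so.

Incumbent against (Moderate, Accommodate): payoffs 6, 3 → best response Accommodate.
Incumbent against (Moderate, Withdraw): payoffs 0, 2 → best response Withdraw.
Incumbent against (Passive, Accommodate): payoffs 8, 6 → best response Accommodate.
Incumbent against (Passive, Withdraw): payoffs 1, 6 → best response Withdraw.
Incumbent against (Accommodate, Accommodate): payoffs 5, 9 → best response Withdraw.
Incumbent against (Accommodate, Withdraw): payoffs 1, 9 → best response Withdraw.
Entrant against (Accommodate, Accommodate): payoffs 9, 8, 1 → best response Moderate.
Entrant against (Accommodate, Withdraw): payoffs 3, 1, 6 → best response Accommodate.
Entrant against (Withdraw, Accommodate): payoffs 4, 5, 7 → best response Accommodate.
Entrant against (Withdraw, Withdraw): payoffs 7, 3, 5 → best response Moderate.
Second Entrant against (Accommodate, Moderate): payoffs 7, 0 → best response Accommodate.
Second Entrant against (Accommodate, Passive): payoffs 3, 1 → best response Accommodate.
Second Entrant against (Accommodate, Accommodate): payoffs 7, 8 → best response Withdraw.
Second Entrant against (Withdraw, Moderate): payoffs 0, 8 → best response Withdraw.
Second Entrant against (Withdraw, Passive): payoffs 9, 8 → best response Accommodate.
Second Entrant against (Withdraw, Accommodate): payoffs 9, 1 → best response Accommodate.
Mutual best responses: (Accommodate, Moderate, Accommodate); (Withdraw, Moderate, Withdraw); (Withdraw, Accommodate, Accommodate).

(Accommodate, Moderate, Accommodate) and (Withdraw, Moderate, Withdraw) and (Withdraw, Accommodate, Accommodate)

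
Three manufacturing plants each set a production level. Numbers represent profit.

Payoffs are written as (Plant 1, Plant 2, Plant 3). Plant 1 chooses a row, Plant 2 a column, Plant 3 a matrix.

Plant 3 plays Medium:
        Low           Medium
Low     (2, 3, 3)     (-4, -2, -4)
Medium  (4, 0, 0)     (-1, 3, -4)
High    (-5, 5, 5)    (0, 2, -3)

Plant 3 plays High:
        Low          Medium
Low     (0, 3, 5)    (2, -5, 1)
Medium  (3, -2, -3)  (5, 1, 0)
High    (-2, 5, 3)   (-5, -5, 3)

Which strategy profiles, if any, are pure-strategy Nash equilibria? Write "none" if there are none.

Pure NE: (Medium, Medium, High)

Mark each player's best response to every combination of opponents' strategies; a profile where every player is best-responding is a pure Nash equilibrium.
Plant 1 against (Low, Medium): payoffs 2, 4, -5 → best response Medium.
Plant 1 against (Low, High): payoffs 0, 3, -2 → best response Medium.
Plant 1 against (Medium, Medium): payoffs -4, -1, 0 → best response High.
Plant 1 against (Medium, High): payoffs 2, 5, -5 → best response Medium.
Plant 2 against (Low, Medium): payoffs 3, -2 → best response Low.
Plant 2 against (Low, High): payoffs 3, -5 → best response Low.
Plant 2 against (Medium, Medium): payoffs 0, 3 → best response Medium.
Plant 2 against (Medium, High): payoffs -2, 1 → best response Medium.
Plant 2 against (High, Medium): payoffs 5, 2 → best response Low.
Plant 2 against (High, High): payoffs 5, -5 → best response Low.
Plant 3 against (Low, Low): payoffs 3, 5 → best response High.
Plant 3 against (Low, Medium): payoffs -4, 1 → best response High.
Plant 3 against (Medium, Low): payoffs 0, -3 → best response Medium.
Plant 3 against (Medium, Medium): payoffs -4, 0 → best response High.
Plant 3 against (High, Low): payoffs 5, 3 → best response Medium.
Plant 3 against (High, Medium): payoffs -3, 3 → best response High.
Mutual best responses: (Medium, Medium, High).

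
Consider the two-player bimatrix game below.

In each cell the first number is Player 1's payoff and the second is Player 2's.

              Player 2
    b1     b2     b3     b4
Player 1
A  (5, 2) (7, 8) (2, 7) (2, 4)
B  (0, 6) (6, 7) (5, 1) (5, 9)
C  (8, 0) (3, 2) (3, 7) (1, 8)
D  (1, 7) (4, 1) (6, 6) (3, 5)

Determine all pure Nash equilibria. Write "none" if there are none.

Player 1 against b1: payoffs 5, 0, 8, 1 → best response C.
Player 1 against b2: payoffs 7, 6, 3, 4 → best response A.
Player 1 against b3: payoffs 2, 5, 3, 6 → best response D.
Player 1 against b4: payoffs 2, 5, 1, 3 → best response B.
Player 2 against A: payoffs 2, 8, 7, 4 → best response b2.
Player 2 against B: payoffs 6, 7, 1, 9 → best response b4.
Player 2 against C: payoffs 0, 2, 7, 8 → best response b4.
Player 2 against D: payoffs 7, 1, 6, 5 → best response b1.
Mutual best responses: (A, b2); (B, b4).

Pure-strategy Nash equilibria: (A, b2) and (B, b4)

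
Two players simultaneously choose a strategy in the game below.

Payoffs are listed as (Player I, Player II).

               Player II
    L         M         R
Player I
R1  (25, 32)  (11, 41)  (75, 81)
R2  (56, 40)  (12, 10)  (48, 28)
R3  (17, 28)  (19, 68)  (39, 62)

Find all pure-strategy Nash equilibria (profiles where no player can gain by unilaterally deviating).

Player I against L: payoffs 25, 56, 17 → best response R2.
Player I against M: payoffs 11, 12, 19 → best response R3.
Player I against R: payoffs 75, 48, 39 → best response R1.
Player II against R1: payoffs 32, 41, 81 → best response R.
Player II against R2: payoffs 40, 10, 28 → best response L.
Player II against R3: payoffs 28, 68, 62 → best response M.
Mutual best responses: (R1, R); (R2, L); (R3, M).

(R1, R), (R2, L), (R3, M)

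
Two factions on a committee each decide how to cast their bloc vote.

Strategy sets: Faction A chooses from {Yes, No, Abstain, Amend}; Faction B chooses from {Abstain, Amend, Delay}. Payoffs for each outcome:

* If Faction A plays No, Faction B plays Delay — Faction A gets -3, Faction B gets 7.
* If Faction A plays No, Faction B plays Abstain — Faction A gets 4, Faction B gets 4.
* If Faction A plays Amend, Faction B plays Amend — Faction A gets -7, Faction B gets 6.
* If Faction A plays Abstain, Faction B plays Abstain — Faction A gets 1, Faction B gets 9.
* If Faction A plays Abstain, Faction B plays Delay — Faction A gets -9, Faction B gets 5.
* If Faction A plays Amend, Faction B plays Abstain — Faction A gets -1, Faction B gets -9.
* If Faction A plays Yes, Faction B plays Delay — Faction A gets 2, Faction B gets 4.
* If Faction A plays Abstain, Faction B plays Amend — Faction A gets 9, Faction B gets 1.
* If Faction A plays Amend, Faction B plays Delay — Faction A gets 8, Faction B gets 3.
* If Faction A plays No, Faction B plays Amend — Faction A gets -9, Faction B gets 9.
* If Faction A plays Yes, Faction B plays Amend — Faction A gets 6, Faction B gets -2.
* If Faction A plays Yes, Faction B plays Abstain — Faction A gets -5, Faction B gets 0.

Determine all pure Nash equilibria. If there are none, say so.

Faction A against Abstain: payoffs -5, 4, 1, -1 → best response No.
Faction A against Amend: payoffs 6, -9, 9, -7 → best response Abstain.
Faction A against Delay: payoffs 2, -3, -9, 8 → best response Amend.
Faction B against Yes: payoffs 0, -2, 4 → best response Delay.
Faction B against No: payoffs 4, 9, 7 → best response Amend.
Faction B against Abstain: payoffs 9, 1, 5 → best response Abstain.
Faction B against Amend: payoffs -9, 6, 3 → best response Amend.
No profile is a mutual best response for all players.

There is no pure-strategy Nash equilibrium.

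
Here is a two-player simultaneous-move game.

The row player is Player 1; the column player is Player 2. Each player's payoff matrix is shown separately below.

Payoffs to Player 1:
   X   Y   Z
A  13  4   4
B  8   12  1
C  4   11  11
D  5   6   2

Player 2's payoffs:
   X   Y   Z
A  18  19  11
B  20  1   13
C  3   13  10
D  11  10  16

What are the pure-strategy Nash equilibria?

none

Player 1 against X: payoffs 13, 8, 4, 5 → best response A.
Player 1 against Y: payoffs 4, 12, 11, 6 → best response B.
Player 1 against Z: payoffs 4, 1, 11, 2 → best response C.
Player 2 against A: payoffs 18, 19, 11 → best response Y.
Player 2 against B: payoffs 20, 1, 13 → best response X.
Player 2 against C: payoffs 3, 13, 10 → best response Y.
Player 2 against D: payoffs 11, 10, 16 → best response Z.
No profile is a mutual best response for all players.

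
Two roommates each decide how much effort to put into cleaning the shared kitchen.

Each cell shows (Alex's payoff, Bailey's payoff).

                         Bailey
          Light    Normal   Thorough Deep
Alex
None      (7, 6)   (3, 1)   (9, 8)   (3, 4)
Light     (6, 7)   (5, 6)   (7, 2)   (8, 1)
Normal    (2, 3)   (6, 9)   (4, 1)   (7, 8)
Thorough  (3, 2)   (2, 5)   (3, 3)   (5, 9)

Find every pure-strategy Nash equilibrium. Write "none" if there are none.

Pure-strategy Nash equilibria: (None, Thorough), (Normal, Normal)

Alex against Light: payoffs 7, 6, 2, 3 → best response None.
Alex against Normal: payoffs 3, 5, 6, 2 → best response Normal.
Alex against Thorough: payoffs 9, 7, 4, 3 → best response None.
Alex against Deep: payoffs 3, 8, 7, 5 → best response Light.
Bailey against None: payoffs 6, 1, 8, 4 → best response Thorough.
Bailey against Light: payoffs 7, 6, 2, 1 → best response Light.
Bailey against Normal: payoffs 3, 9, 1, 8 → best response Normal.
Bailey against Thorough: payoffs 2, 5, 3, 9 → best response Deep.
Mutual best responses: (None, Thorough); (Normal, Normal).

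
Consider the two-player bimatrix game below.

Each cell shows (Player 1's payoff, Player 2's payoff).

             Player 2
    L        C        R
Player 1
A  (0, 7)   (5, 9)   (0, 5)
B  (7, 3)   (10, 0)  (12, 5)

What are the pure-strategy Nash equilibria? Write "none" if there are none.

(B, R)

Check each profile: it is a Nash equilibrium iff no player can strictly gain by switching unilaterally.
(A, L): Player 1 can switch to B (0 → 7). Not NE.
(A, C): Player 1 can switch to B (5 → 10). Not NE.
(A, R): Player 1 can switch to B (0 → 12). Not NE.
(B, L): Player 2 can switch to R (3 → 5). Not NE.
(B, C): Player 2 can switch to L (0 → 3). Not NE.
(B, R): Player 1 gets 12, best alternative 0; Player 2 gets 5, best alternative 3. No profitable deviation — NE.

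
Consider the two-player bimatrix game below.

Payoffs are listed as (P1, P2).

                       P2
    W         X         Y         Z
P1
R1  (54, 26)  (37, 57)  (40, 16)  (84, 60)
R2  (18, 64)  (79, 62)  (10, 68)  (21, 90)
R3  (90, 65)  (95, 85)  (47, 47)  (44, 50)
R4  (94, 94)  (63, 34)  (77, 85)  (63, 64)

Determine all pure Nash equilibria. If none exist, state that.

(R1, W): P1 can switch to R3 (54 → 90). Not NE.
(R1, X): P1 can switch to R2 (37 → 79). Not NE.
(R1, Y): P1 can switch to R3 (40 → 47). Not NE.
(R1, Z): P1 gets 84, best alternative 63; P2 gets 60, best alternative 57. No profitable deviation — NE.
(R2, W): P1 can switch to R1 (18 → 54). Not NE.
(R2, X): P1 can switch to R3 (79 → 95). Not NE.
(R2, Y): P1 can switch to R1 (10 → 40). Not NE.
(R2, Z): P1 can switch to R1 (21 → 84). Not NE.
(R3, W): P1 can switch to R4 (90 → 94). Not NE.
(R3, X): P1 gets 95, best alternative 79; P2 gets 85, best alternative 65. No profitable deviation — NE.
(R3, Y): P1 can switch to R4 (47 → 77). Not NE.
(R3, Z): P1 can switch to R1 (44 → 84). Not NE.
(R4, W): P1 gets 94, best alternative 90; P2 gets 94, best alternative 85. No profitable deviation — NE.
(R4, X): P1 can switch to R2 (63 → 79). Not NE.
(R4, Y): P2 can switch to W (85 → 94). Not NE.
(The remaining 1 profile has a profitable deviation by the same check.)

(R1, Z); (R3, X); (R4, W)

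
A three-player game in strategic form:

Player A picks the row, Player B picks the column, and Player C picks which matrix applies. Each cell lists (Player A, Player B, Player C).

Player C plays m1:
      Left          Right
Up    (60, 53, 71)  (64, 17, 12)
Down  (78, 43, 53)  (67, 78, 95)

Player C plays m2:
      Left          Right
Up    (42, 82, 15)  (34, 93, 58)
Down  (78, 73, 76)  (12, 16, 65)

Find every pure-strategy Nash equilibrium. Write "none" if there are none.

(Up, Right, m2) and (Down, Left, m2) and (Down, Right, m1)

Player A against (Left, m1): payoffs 60, 78 → best response Down.
Player A against (Left, m2): payoffs 42, 78 → best response Down.
Player A against (Right, m1): payoffs 64, 67 → best response Down.
Player A against (Right, m2): payoffs 34, 12 → best response Up.
Player B against (Up, m1): payoffs 53, 17 → best response Left.
Player B against (Up, m2): payoffs 82, 93 → best response Right.
Player B against (Down, m1): payoffs 43, 78 → best response Right.
Player B against (Down, m2): payoffs 73, 16 → best response Left.
Player C against (Up, Left): payoffs 71, 15 → best response m1.
Player C against (Up, Right): payoffs 12, 58 → best response m2.
Player C against (Down, Left): payoffs 53, 76 → best response m2.
Player C against (Down, Right): payoffs 95, 65 → best response m1.
Mutual best responses: (Up, Right, m2); (Down, Left, m2); (Down, Right, m1).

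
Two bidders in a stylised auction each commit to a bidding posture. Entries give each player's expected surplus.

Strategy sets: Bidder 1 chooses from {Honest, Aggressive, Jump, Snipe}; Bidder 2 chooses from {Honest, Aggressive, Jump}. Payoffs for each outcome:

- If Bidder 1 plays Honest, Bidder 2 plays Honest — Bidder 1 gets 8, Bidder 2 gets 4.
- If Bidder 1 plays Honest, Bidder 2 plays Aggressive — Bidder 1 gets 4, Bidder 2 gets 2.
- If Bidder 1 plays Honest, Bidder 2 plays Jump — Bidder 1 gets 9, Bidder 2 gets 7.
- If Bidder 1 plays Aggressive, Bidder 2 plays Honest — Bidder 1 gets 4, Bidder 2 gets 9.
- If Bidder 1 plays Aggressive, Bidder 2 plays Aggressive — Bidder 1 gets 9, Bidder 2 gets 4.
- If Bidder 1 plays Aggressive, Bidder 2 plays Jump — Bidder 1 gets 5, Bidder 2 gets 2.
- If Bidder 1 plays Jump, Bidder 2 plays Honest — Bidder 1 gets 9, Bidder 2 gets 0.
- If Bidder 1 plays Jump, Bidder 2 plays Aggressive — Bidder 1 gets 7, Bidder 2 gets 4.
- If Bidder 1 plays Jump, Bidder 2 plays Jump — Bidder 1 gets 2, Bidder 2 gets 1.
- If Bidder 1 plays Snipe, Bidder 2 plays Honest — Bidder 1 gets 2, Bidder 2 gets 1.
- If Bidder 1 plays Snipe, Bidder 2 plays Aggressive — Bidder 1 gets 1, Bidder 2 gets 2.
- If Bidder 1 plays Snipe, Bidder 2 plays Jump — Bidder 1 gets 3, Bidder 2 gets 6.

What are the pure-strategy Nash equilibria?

(Honest, Jump)

Bidder 1 against Honest: payoffs 8, 4, 9, 2 → best response Jump.
Bidder 1 against Aggressive: payoffs 4, 9, 7, 1 → best response Aggressive.
Bidder 1 against Jump: payoffs 9, 5, 2, 3 → best response Honest.
Bidder 2 against Honest: payoffs 4, 2, 7 → best response Jump.
Bidder 2 against Aggressive: payoffs 9, 4, 2 → best response Honest.
Bidder 2 against Jump: payoffs 0, 4, 1 → best response Aggressive.
Bidder 2 against Snipe: payoffs 1, 2, 6 → best response Jump.
Mutual best responses: (Honest, Jump).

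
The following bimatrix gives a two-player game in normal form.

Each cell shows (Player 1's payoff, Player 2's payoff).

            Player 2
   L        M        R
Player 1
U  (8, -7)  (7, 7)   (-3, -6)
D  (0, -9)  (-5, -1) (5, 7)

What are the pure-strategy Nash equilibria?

For each strategy profile, look for a profitable unilateral deviation.
(U, L): Player 2 can switch to M (-7 → 7). Not NE.
(U, M): Player 1 gets 7, best alternative -5; Player 2 gets 7, best alternative -6. No profitable deviation — NE.
(U, R): Player 1 can switch to D (-3 → 5). Not NE.
(D, L): Player 1 can switch to U (0 → 8). Not NE.
(D, M): Player 1 can switch to U (-5 → 7). Not NE.
(D, R): Player 1 gets 5, best alternative -3; Player 2 gets 7, best alternative -1. No profitable deviation — NE.

The pure Nash equilibria are (U, M); (D, R).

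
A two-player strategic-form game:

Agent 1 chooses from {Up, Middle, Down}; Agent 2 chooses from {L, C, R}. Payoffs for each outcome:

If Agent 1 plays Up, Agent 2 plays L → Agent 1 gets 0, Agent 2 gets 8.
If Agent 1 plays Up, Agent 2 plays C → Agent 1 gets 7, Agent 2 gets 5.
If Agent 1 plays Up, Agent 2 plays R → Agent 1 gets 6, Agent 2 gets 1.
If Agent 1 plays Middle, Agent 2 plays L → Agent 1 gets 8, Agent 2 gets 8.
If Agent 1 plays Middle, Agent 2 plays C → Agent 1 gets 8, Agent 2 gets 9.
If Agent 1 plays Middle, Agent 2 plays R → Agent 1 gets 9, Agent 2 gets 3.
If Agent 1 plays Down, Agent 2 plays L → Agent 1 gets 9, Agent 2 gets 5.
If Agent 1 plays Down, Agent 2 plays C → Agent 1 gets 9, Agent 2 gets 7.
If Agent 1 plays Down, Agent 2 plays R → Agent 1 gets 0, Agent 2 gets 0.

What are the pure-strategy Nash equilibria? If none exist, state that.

(Down, C)

(Up, L): Agent 1 can switch to Middle (0 → 8). Not NE.
(Up, C): Agent 1 can switch to Middle (7 → 8). Not NE.
(Up, R): Agent 1 can switch to Middle (6 → 9). Not NE.
(Middle, L): Agent 1 can switch to Down (8 → 9). Not NE.
(Middle, C): Agent 1 can switch to Down (8 → 9). Not NE.
(Middle, R): Agent 2 can switch to L (3 → 8). Not NE.
(Down, L): Agent 2 can switch to C (5 → 7). Not NE.
(Down, C): Agent 1 gets 9, best alternative 8; Agent 2 gets 7, best alternative 5. No profitable deviation — NE.
(Down, R): Agent 1 can switch to Up (0 → 6). Not NE.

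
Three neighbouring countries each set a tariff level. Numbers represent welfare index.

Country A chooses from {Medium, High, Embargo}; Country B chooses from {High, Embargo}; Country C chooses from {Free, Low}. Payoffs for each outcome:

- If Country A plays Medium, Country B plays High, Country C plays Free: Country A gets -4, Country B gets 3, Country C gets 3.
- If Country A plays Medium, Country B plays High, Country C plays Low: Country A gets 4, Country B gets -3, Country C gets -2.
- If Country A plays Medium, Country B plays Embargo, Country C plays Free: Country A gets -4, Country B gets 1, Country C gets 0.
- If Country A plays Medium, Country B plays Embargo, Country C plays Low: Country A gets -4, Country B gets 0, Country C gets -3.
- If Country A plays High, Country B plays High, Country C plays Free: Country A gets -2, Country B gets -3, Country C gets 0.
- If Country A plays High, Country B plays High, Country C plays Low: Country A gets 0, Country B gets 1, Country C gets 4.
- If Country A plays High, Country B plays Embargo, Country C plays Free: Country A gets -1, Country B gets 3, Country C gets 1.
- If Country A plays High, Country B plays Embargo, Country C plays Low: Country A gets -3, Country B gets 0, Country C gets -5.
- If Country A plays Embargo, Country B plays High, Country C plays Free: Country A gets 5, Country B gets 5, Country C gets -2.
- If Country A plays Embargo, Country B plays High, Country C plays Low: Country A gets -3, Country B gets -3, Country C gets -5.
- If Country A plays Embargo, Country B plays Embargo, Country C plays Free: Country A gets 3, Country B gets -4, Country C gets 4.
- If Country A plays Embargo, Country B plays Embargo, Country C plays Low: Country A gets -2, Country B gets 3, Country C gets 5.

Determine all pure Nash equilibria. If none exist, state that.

The pure Nash equilibria are (Embargo, High, Free) and (Embargo, Embargo, Low).

For each player, find the best response to each opponent profile; mutual best responses are the pure NE.
Country A against (High, Free): payoffs -4, -2, 5 → best response Embargo.
Country A against (High, Low): payoffs 4, 0, -3 → best response Medium.
Country A against (Embargo, Free): payoffs -4, -1, 3 → best response Embargo.
Country A against (Embargo, Low): payoffs -4, -3, -2 → best response Embargo.
Country B against (Medium, Free): payoffs 3, 1 → best response High.
Country B against (Medium, Low): payoffs -3, 0 → best response Embargo.
Country B against (High, Free): payoffs -3, 3 → best response Embargo.
Country B against (High, Low): payoffs 1, 0 → best response High.
Country B against (Embargo, Free): payoffs 5, -4 → best response High.
Country B against (Embargo, Low): payoffs -3, 3 → best response Embargo.
Country C against (Medium, High): payoffs 3, -2 → best response Free.
Country C against (Medium, Embargo): payoffs 0, -3 → best response Free.
Country C against (High, High): payoffs 0, 4 → best response Low.
Country C against (High, Embargo): payoffs 1, -5 → best response Free.
Country C against (Embargo, High): payoffs -2, -5 → best response Free.
Country C against (Embargo, Embargo): payoffs 4, 5 → best response Low.
Mutual best responses: (Embargo, High, Free); (Embargo, Embargo, Low).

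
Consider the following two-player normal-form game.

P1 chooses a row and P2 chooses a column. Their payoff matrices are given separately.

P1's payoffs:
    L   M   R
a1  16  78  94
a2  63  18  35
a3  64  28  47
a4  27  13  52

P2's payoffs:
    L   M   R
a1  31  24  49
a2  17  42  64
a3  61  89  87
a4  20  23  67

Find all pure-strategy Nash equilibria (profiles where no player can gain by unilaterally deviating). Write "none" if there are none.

Check each profile: it is a Nash equilibrium iff no player can strictly gain by switching unilaterally.
(a1, L): P1 can switch to a2 (16 → 63). Not NE.
(a1, M): P2 can switch to L (24 → 31). Not NE.
(a1, R): P1 gets 94, best alternative 52; P2 gets 49, best alternative 31. No profitable deviation — NE.
(a2, L): P1 can switch to a3 (63 → 64). Not NE.
(a2, M): P1 can switch to a1 (18 → 78). Not NE.
(a2, R): P1 can switch to a1 (35 → 94). Not NE.
(a3, L): P2 can switch to M (61 → 89). Not NE.
(a3, M): P1 can switch to a1 (28 → 78). Not NE.
(a3, R): P1 can switch to a1 (47 → 94). Not NE.
(The remaining 3 profiles each have a profitable deviation by the same check.)

(a1, R)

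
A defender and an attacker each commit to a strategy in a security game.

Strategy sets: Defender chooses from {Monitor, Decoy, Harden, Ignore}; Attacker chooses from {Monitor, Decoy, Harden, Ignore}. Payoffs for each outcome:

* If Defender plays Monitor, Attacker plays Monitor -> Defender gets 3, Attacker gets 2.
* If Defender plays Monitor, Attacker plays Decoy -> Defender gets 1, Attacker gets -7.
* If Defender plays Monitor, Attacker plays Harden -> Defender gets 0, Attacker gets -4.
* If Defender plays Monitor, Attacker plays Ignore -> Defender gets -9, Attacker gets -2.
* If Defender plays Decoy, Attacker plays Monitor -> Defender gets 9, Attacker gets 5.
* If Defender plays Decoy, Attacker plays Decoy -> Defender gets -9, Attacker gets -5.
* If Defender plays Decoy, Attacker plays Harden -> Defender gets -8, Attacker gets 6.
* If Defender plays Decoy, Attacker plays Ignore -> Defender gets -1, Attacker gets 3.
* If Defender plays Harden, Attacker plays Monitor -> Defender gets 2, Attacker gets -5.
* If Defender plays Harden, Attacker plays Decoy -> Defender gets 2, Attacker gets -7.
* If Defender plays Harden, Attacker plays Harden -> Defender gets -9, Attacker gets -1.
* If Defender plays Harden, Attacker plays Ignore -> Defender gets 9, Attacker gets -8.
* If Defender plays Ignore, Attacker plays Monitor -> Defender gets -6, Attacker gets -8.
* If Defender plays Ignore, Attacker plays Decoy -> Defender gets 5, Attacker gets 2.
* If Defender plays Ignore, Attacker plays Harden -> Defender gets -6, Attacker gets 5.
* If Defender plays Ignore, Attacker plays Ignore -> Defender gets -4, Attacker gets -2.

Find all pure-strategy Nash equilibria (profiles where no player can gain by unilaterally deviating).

Defender against Monitor: payoffs 3, 9, 2, -6 → best response Decoy.
Defender against Decoy: payoffs 1, -9, 2, 5 → best response Ignore.
Defender against Harden: payoffs 0, -8, -9, -6 → best response Monitor.
Defender against Ignore: payoffs -9, -1, 9, -4 → best response Harden.
Attacker against Monitor: payoffs 2, -7, -4, -2 → best response Monitor.
Attacker against Decoy: payoffs 5, -5, 6, 3 → best response Harden.
Attacker against Harden: payoffs -5, -7, -1, -8 → best response Harden.
Attacker against Ignore: payoffs -8, 2, 5, -2 → best response Harden.
No profile is a mutual best response for all players.

No pure-strategy Nash equilibrium.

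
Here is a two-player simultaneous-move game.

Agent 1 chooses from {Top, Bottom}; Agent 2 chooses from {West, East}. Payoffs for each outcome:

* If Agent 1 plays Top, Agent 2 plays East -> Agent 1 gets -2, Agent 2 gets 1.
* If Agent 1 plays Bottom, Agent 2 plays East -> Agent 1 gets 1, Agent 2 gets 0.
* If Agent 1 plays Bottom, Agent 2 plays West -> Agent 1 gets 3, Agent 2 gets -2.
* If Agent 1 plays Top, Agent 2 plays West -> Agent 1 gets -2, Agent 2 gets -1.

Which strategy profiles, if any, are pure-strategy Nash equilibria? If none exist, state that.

Agent 1 against West: payoffs -2, 3 → best response Bottom.
Agent 1 against East: payoffs -2, 1 → best response Bottom.
Agent 2 against Top: payoffs -1, 1 → best response East.
Agent 2 against Bottom: payoffs -2, 0 → best response East.
Mutual best responses: (Bottom, East).

The unique pure-strategy Nash equilibrium is (Bottom, East).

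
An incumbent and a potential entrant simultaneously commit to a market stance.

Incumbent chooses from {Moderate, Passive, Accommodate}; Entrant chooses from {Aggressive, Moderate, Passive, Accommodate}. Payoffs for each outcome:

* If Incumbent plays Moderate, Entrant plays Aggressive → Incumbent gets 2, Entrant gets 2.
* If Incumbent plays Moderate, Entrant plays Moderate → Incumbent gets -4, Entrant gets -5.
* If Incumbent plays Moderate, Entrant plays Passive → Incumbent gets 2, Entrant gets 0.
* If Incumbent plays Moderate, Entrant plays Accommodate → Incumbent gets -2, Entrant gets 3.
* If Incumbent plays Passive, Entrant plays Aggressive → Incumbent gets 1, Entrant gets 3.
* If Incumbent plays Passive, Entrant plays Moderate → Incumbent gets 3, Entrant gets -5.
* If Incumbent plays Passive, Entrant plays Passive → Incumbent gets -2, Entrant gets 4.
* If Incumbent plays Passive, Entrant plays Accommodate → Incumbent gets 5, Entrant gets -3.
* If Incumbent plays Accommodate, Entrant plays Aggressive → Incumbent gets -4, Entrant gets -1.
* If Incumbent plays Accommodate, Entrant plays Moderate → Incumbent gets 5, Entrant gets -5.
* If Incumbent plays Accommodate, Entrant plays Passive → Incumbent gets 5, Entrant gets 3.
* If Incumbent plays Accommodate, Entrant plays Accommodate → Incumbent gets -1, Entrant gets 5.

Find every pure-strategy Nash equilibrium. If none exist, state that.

No pure-strategy Nash equilibrium.

Incumbent against Aggressive: payoffs 2, 1, -4 → best response Moderate.
Incumbent against Moderate: payoffs -4, 3, 5 → best response Accommodate.
Incumbent against Passive: payoffs 2, -2, 5 → best response Accommodate.
Incumbent against Accommodate: payoffs -2, 5, -1 → best response Passive.
Entrant against Moderate: payoffs 2, -5, 0, 3 → best response Accommodate.
Entrant against Passive: payoffs 3, -5, 4, -3 → best response Passive.
Entrant against Accommodate: payoffs -1, -5, 3, 5 → best response Accommodate.
No profile is a mutual best response for all players.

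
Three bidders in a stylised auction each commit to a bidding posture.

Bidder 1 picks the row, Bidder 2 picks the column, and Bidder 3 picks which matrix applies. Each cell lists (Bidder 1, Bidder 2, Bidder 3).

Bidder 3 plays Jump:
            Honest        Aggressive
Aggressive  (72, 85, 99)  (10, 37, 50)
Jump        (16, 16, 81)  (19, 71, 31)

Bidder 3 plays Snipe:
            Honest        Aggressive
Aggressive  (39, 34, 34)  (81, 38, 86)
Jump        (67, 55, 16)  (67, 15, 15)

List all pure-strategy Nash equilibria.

The pure Nash equilibria are (Aggressive, Honest, Jump) and (Aggressive, Aggressive, Snipe) and (Jump, Aggressive, Jump).

Bidder 1 against (Honest, Jump): payoffs 72, 16 → best response Aggressive.
Bidder 1 against (Honest, Snipe): payoffs 39, 67 → best response Jump.
Bidder 1 against (Aggressive, Jump): payoffs 10, 19 → best response Jump.
Bidder 1 against (Aggressive, Snipe): payoffs 81, 67 → best response Aggressive.
Bidder 2 against (Aggressive, Jump): payoffs 85, 37 → best response Honest.
Bidder 2 against (Aggressive, Snipe): payoffs 34, 38 → best response Aggressive.
Bidder 2 against (Jump, Jump): payoffs 16, 71 → best response Aggressive.
Bidder 2 against (Jump, Snipe): payoffs 55, 15 → best response Honest.
Bidder 3 against (Aggressive, Honest): payoffs 99, 34 → best response Jump.
Bidder 3 against (Aggressive, Aggressive): payoffs 50, 86 → best response Snipe.
Bidder 3 against (Jump, Honest): payoffs 81, 16 → best response Jump.
Bidder 3 against (Jump, Aggressive): payoffs 31, 15 → best response Jump.
Mutual best responses: (Aggressive, Honest, Jump); (Aggressive, Aggressive, Snipe); (Jump, Aggressive, Jump).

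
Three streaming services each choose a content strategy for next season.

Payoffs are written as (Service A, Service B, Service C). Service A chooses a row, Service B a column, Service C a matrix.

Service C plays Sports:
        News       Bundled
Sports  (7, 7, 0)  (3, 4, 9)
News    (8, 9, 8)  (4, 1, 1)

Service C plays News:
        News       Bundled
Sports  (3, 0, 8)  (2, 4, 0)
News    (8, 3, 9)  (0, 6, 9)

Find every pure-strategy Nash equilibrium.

(Sports, News, Sports): Service A can switch to News (7 → 8). Not NE.
(Sports, News, News): Service A can switch to News (3 → 8). Not NE.
(Sports, Bundled, Sports): Service A can switch to News (3 → 4). Not NE.
(Sports, Bundled, News): Service C can switch to Sports (0 → 9). Not NE.
(News, News, Sports): Service C can switch to News (8 → 9). Not NE.
(News, News, News): Service B can switch to Bundled (3 → 6). Not NE.
(News, Bundled, Sports): Service B can switch to News (1 → 9). Not NE.
(News, Bundled, News): Service A can switch to Sports (0 → 2). Not NE.

This game has no pure Nash equilibrium.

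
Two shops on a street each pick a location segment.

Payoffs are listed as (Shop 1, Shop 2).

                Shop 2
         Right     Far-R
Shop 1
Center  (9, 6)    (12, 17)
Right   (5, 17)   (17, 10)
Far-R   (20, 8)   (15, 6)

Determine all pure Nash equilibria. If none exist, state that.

(Center, Right): Shop 1 can switch to Far-R (9 → 20). Not NE.
(Center, Far-R): Shop 1 can switch to Right (12 → 17). Not NE.
(Right, Right): Shop 1 can switch to Center (5 → 9). Not NE.
(Right, Far-R): Shop 2 can switch to Right (10 → 17). Not NE.
(Far-R, Right): Shop 1 gets 20, best alternative 9; Shop 2 gets 8, best alternative 6. No profitable deviation — NE.
(Far-R, Far-R): Shop 1 can switch to Right (15 → 17). Not NE.

Pure NE: (Far-R, Right)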